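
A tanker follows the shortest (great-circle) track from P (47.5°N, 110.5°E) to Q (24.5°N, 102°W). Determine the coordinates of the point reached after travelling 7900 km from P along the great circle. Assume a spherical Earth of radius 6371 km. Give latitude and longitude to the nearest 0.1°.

≈ (52.4°N, 120.4°W)

Write both endpoints as unit vectors p₁, p₂ with components (cos φ cos λ, cos φ sin λ, sin φ).
The central angle between the endpoints is δ = arccos(p₁·p₂) ≈ 1.785 rad (102.3°). The total great-circle distance is δ·R ≈ 1.785 × 6371 ≈ 11373 km, so the target fraction is f = 7900/11373 ≈ 0.695.
Interpolate at f ≈ 0.695 with slerp weights a = sin((1−f)δ)/sin δ ≈ 0.531, b = sin(fδ)/sin δ ≈ 0.968.
p = a·p₁ + b·p₂ ≈ (-0.309, -0.526, 0.793); φ = arcsin(p_z) ≈ 52.44°, λ = atan2(p_y, p_x) ≈ -120.42°.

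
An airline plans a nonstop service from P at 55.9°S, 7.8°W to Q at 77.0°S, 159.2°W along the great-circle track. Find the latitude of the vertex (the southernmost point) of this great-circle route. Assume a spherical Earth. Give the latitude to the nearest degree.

≈ 85°S

The great circle lies in the plane with unit normal n̂ = (p₁ × p₂)/|p₁ × p₂|.
Here n̂_z ≈ -0.084; the vertex latitude is φ_max = arccos|n̂_z| ≈ 85.2°.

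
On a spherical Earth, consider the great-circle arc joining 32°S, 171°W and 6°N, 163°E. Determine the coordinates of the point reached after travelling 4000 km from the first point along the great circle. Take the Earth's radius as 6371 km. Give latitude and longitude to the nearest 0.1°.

≈ 2.0°S, 167.9°E

Convert each endpoint to a unit vector on the sphere (x = cos φ cos λ, y = cos φ sin λ, z = sin φ).
The central angle between the endpoints is δ = arccos(p₁·p₂) ≈ 0.792 rad (45.4°). The total great-circle distance is δ·R ≈ 0.792 × 6371 ≈ 5044 km, so the target fraction is f = 4000/5044 ≈ 0.793.
Interpolate at f ≈ 0.793 with slerp weights a = sin((1−f)δ)/sin δ ≈ 0.229, b = sin(fδ)/sin δ ≈ 0.826.
p = a·p₁ + b·p₂ ≈ (-0.977, 0.210, -0.035); φ = arcsin(p_z) ≈ -2.02°, λ = atan2(p_y, p_x) ≈ 167.89°.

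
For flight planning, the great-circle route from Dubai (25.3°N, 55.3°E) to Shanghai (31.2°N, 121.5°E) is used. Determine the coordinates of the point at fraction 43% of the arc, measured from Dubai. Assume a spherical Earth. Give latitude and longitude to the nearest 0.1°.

From cos δ = sin φ₁ sin φ₂ + cos φ₁ cos φ₂ cos Δλ, the central angle is δ ≈ 1.008 rad (57.8°).
Interpolate at f = 0.43 with slerp weights a = sin((1−f)δ)/sin δ ≈ 0.643, b = sin(fδ)/sin δ ≈ 0.497.
p = a·p₁ + b·p₂ ≈ (0.109, 0.840, 0.532); φ = arcsin(p_z) ≈ 32.13°, λ = atan2(p_y, p_x) ≈ 82.62°.

≈ 32.1°N, 82.6°E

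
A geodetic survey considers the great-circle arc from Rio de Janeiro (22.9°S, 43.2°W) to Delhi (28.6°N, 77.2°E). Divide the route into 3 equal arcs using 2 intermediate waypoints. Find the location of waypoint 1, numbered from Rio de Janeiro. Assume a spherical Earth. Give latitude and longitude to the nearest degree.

Convert each endpoint to a unit vector on the sphere (x = cos φ cos λ, y = cos φ sin λ, z = sin φ).
The central angle between the endpoints is δ = arccos(p₁·p₂) ≈ 2.209 rad (126.6°).
Interpolate at f = 1/3 with slerp weights a = sin((1−f)δ)/sin δ ≈ 1.239, b = sin(fδ)/sin δ ≈ 0.836.
p = a·p₁ + b·p₂ ≈ (0.994, -0.066, -0.082); φ = arcsin(p_z) ≈ -4.70°, λ = atan2(p_y, p_x) ≈ -3.77°.

≈ (5°S, 4°W)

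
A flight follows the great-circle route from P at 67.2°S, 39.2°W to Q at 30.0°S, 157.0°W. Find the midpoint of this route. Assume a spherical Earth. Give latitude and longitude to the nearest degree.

≈ 62°S, 130°W

Convert each endpoint to a unit vector on the sphere (x = cos φ cos λ, y = cos φ sin λ, z = sin φ).
The central angle between the endpoints is δ = arccos(p₁·p₂) ≈ 1.261 rad (72.3°).
Interpolate at f = 1/2 with slerp weights a = sin((1−f)δ)/sin δ ≈ 0.619, b = sin(fδ)/sin δ ≈ 0.619.
p = a·p₁ + b·p₂ ≈ (-0.308, -0.361, -0.880); φ = arcsin(p_z) ≈ -61.68°, λ = atan2(p_y, p_x) ≈ -130.43°.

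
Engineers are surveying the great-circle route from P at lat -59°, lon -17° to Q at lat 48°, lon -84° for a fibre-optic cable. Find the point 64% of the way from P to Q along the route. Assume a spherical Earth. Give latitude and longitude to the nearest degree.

The haversine formula gives a central angle δ ≈ 2.097 rad (120.2°) between the endpoints.
Interpolate at f = 0.64 with slerp weights a = sin((1−f)δ)/sin δ ≈ 0.793, b = sin(fδ)/sin δ ≈ 1.126.
p = a·p₁ + b·p₂ ≈ (0.469, -0.869, 0.158); φ = arcsin(p_z) ≈ 9.08°, λ = atan2(p_y, p_x) ≈ -61.64°.

≈ lat 9°, lon -62°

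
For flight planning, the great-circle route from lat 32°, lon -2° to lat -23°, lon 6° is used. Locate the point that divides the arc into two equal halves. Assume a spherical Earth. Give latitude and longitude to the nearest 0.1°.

The haversine formula gives a central angle δ ≈ 0.969 rad (55.5°) between the endpoints.
Interpolate at f = 1/2 with slerp weights a = sin((1−f)δ)/sin δ ≈ 0.565, b = sin(fδ)/sin δ ≈ 0.565.
p = a·p₁ + b·p₂ ≈ (0.996, 0.038, 0.079); φ = arcsin(p_z) ≈ 4.51°, λ = atan2(p_y, p_x) ≈ 2.16°.

≈ lat 4.5°, lon 2.2°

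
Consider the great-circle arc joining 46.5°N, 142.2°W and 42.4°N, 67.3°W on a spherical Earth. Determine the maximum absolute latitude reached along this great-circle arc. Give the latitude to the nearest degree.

≈ 51°N

The great circle lies in the plane with unit normal n̂ = (p₁ × p₂)/|p₁ × p₂|.
Here n̂_z ≈ +0.626; the vertex latitude is φ_max = arccos|n̂_z| ≈ 51.2°.
Check via Clairaut: cos φ_max = |cos φ₁| · sin C = cos(46.5°)·sin(65.5°) ≈ 0.626, again giving ≈ 51.2°.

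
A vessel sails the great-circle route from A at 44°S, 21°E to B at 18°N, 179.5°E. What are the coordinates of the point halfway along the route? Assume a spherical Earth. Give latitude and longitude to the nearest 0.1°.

≈ 45.0°S, 136.4°E

Write both endpoints as unit vectors p₁, p₂ with components (cos φ cos λ, cos φ sin λ, sin φ).
The central angle between the endpoints is δ = arccos(p₁·p₂) ≈ 2.589 rad (148.3°).
Interpolate at f = 1/2 with slerp weights a = sin((1−f)δ)/sin δ ≈ 1.833, b = sin(fδ)/sin δ ≈ 1.833.
p = a·p₁ + b·p₂ ≈ (-0.512, 0.488, -0.707); φ = arcsin(p_z) ≈ -44.98°, λ = atan2(p_y, p_x) ≈ 136.40°.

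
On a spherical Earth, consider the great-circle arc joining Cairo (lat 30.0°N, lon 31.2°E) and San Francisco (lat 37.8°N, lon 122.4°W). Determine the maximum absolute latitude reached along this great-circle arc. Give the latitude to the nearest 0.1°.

≈ 71.4°N

The great circle lies in the plane with unit normal n̂ = (p₁ × p₂)/|p₁ × p₂|.
Here n̂_z ≈ -0.320; the vertex latitude is φ_max = arccos|n̂_z| ≈ 71.4°.
Check via Clairaut: cos φ_max = |cos φ₁| · sin C = cos(30.0°)·sin(21.7°) ≈ 0.320, again giving ≈ 71.4°.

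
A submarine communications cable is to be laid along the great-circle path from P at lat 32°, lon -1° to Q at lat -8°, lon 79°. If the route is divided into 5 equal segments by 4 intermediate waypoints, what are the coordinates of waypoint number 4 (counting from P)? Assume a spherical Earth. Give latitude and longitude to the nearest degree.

≈ lat 2°, lon 65°

Write both endpoints as unit vectors p₁, p₂ with components (cos φ cos λ, cos φ sin λ, sin φ).
The central angle between the endpoints is δ = arccos(p₁·p₂) ≈ 1.499 rad (85.9°).
Interpolate at f = 4/5 with slerp weights a = sin((1−f)δ)/sin δ ≈ 0.296, b = sin(fδ)/sin δ ≈ 0.934.
p = a·p₁ + b·p₂ ≈ (0.428, 0.904, 0.027); φ = arcsin(p_z) ≈ 1.54°, λ = atan2(p_y, p_x) ≈ 64.68°.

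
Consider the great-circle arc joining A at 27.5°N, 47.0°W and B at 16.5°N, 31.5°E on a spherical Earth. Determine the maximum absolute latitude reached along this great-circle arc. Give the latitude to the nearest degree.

≈ 29°N

The great circle lies in the plane with unit normal n̂ = (p₁ × p₂)/|p₁ × p₂|.
Here n̂_z ≈ +0.874; the vertex latitude is φ_max = arccos|n̂_z| ≈ 29.1°.
Check via Clairaut: cos φ_max = |cos φ₁| · sin C = cos(27.5°)·sin(80.1°) ≈ 0.874, again giving ≈ 29.1°.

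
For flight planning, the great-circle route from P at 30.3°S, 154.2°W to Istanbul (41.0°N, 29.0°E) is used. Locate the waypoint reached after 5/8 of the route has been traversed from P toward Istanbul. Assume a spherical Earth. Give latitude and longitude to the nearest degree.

From cos δ = sin φ₁ sin φ₂ + cos φ₁ cos φ₂ cos Δλ, the central angle is δ ≈ 2.949 rad (169.0°).
Interpolate at f = 5/8 with slerp weights a = sin((1−f)δ)/sin δ ≈ 4.681, b = sin(fδ)/sin δ ≈ 5.043.
p = a·p₁ + b·p₂ ≈ (-0.310, 0.086, 0.947); φ = arcsin(p_z) ≈ 71.24°, λ = atan2(p_y, p_x) ≈ 164.46°.

≈ 71°N, 164°E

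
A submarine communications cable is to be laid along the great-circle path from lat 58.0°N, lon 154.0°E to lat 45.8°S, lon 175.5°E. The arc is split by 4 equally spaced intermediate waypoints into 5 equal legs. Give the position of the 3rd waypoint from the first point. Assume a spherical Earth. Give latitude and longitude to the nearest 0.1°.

Write both endpoints as unit vectors p₁, p₂ with components (cos φ cos λ, cos φ sin λ, sin φ).
The central angle between the endpoints is δ = arccos(p₁·p₂) ≈ 1.838 rad (105.3°).
Interpolate at f = 3/5 with slerp weights a = sin((1−f)δ)/sin δ ≈ 0.696, b = sin(fδ)/sin δ ≈ 0.925.
p = a·p₁ + b·p₂ ≈ (-0.974, 0.212, -0.074); φ = arcsin(p_z) ≈ -4.22°, λ = atan2(p_y, p_x) ≈ 167.72°.

≈ lat 4.2°S, lon 167.7°E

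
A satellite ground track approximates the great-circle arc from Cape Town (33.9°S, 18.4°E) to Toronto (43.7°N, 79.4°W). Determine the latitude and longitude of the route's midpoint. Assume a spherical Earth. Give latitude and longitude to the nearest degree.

Convert each endpoint to a unit vector on the sphere (x = cos φ cos λ, y = cos φ sin λ, z = sin φ).
The central angle between the endpoints is δ = arccos(p₁·p₂) ≈ 2.056 rad (117.8°).
Interpolate at f = 1/2 with slerp weights a = sin((1−f)δ)/sin δ ≈ 0.968, b = sin(fδ)/sin δ ≈ 0.968.
p = a·p₁ + b·p₂ ≈ (0.891, -0.434, 0.129); φ = arcsin(p_z) ≈ 7.41°, λ = atan2(p_y, p_x) ≈ -25.98°.

≈ 7°N, 26°W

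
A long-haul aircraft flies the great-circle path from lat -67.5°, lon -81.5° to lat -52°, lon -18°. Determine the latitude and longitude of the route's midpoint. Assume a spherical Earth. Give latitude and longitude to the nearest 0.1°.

≈ lat -63.4°, lon -41.5°

Write both endpoints as unit vectors p₁, p₂ with components (cos φ cos λ, cos φ sin λ, sin φ).
The central angle between the endpoints is δ = arccos(p₁·p₂) ≈ 0.586 rad (33.6°).
Interpolate at f = 1/2 with slerp weights a = sin((1−f)δ)/sin δ ≈ 0.522, b = sin(fδ)/sin δ ≈ 0.522.
p = a·p₁ + b·p₂ ≈ (0.335, -0.297, -0.894); φ = arcsin(p_z) ≈ -63.39°, λ = atan2(p_y, p_x) ≈ -41.53°.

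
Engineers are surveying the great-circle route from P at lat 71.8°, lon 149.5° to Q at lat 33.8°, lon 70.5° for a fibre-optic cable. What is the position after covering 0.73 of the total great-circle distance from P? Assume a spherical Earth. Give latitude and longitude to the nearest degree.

Write both endpoints as unit vectors p₁, p₂ with components (cos φ cos λ, cos φ sin λ, sin φ).
The central angle between the endpoints is δ = arccos(p₁·p₂) ≈ 0.955 rad (54.7°).
Interpolate at f = 0.73 with slerp weights a = sin((1−f)δ)/sin δ ≈ 0.312, b = sin(fδ)/sin δ ≈ 0.786.
p = a·p₁ + b·p₂ ≈ (0.134, 0.666, 0.734); φ = arcsin(p_z) ≈ 47.24°, λ = atan2(p_y, p_x) ≈ 78.61°.

≈ lat 47°, lon 79°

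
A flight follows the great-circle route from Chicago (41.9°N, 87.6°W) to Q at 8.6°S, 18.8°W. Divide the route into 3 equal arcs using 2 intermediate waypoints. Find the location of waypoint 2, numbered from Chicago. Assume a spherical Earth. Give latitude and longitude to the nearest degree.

Convert each endpoint to a unit vector on the sphere (x = cos φ cos λ, y = cos φ sin λ, z = sin φ).
The central angle between the endpoints is δ = arccos(p₁·p₂) ≈ 1.404 rad (80.4°).
Interpolate at f = 2/3 with slerp weights a = sin((1−f)δ)/sin δ ≈ 0.457, b = sin(fδ)/sin δ ≈ 0.816.
p = a·p₁ + b·p₂ ≈ (0.778, -0.600, 0.183); φ = arcsin(p_z) ≈ 10.57°, λ = atan2(p_y, p_x) ≈ -37.64°.

≈ 11°N, 38°W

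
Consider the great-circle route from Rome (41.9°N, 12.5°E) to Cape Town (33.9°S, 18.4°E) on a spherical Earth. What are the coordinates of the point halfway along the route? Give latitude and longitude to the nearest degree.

≈ (4°N, 16°E)

Convert each endpoint to a unit vector on the sphere (x = cos φ cos λ, y = cos φ sin λ, z = sin φ).
The central angle between the endpoints is δ = arccos(p₁·p₂) ≈ 1.326 rad (76.0°).
Interpolate at f = 1/2 with slerp weights a = sin((1−f)δ)/sin δ ≈ 0.634, b = sin(fδ)/sin δ ≈ 0.634.
p = a·p₁ + b·p₂ ≈ (0.961, 0.268, 0.070); φ = arcsin(p_z) ≈ 4.01°, λ = atan2(p_y, p_x) ≈ 15.61°.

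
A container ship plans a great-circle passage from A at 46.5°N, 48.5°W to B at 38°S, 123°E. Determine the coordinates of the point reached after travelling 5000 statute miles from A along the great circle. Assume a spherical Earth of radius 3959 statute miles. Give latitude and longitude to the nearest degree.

≈ 47°N, 70°E

The haversine formula gives a central angle δ ≈ 2.957 rad (169.4°) between the endpoints. The total great-circle distance is δ·R ≈ 2.957 × 3959 ≈ 11708 mi, so the target fraction is f = 5000/11708 ≈ 0.427.
Interpolate at f ≈ 0.427 with slerp weights a = sin((1−f)δ)/sin δ ≈ 5.414, b = sin(fδ)/sin δ ≈ 5.199.
p = a·p₁ + b·p₂ ≈ (0.238, 0.645, 0.726); φ = arcsin(p_z) ≈ 46.58°, λ = atan2(p_y, p_x) ≈ 69.73°.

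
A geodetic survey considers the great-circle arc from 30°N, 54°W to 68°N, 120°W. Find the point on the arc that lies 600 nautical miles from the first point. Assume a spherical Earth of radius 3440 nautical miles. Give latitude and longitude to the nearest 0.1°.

≈ 38.9°N, 59.5°W

Convert each endpoint to a unit vector on the sphere (x = cos φ cos λ, y = cos φ sin λ, z = sin φ).
The central angle between the endpoints is δ = arccos(p₁·p₂) ≈ 0.933 rad (53.4°). The total great-circle distance is δ·R ≈ 0.933 × 3440 ≈ 3209 nmi, so the target fraction is f = 600/3209 ≈ 0.187.
Interpolate at f ≈ 0.187 with slerp weights a = sin((1−f)δ)/sin δ ≈ 0.856, b = sin(fδ)/sin δ ≈ 0.216.
p = a·p₁ + b·p₂ ≈ (0.395, -0.670, 0.628); φ = arcsin(p_z) ≈ 38.93°, λ = atan2(p_y, p_x) ≈ -59.45°.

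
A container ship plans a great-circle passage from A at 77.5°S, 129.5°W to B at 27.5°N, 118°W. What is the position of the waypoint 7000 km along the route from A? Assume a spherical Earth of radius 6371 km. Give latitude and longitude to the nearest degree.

≈ 15°S, 120°W

Convert each endpoint to a unit vector on the sphere (x = cos φ cos λ, y = cos φ sin λ, z = sin φ).
The central angle between the endpoints is δ = arccos(p₁·p₂) ≈ 1.837 rad (105.2°). The total great-circle distance is δ·R ≈ 1.837 × 6371 ≈ 11701 km, so the target fraction is f = 7000/11701 ≈ 0.598.
Interpolate at f ≈ 0.598 with slerp weights a = sin((1−f)δ)/sin δ ≈ 0.697, b = sin(fδ)/sin δ ≈ 0.923.
p = a·p₁ + b·p₂ ≈ (-0.480, -0.839, -0.254); φ = arcsin(p_z) ≈ -14.74°, λ = atan2(p_y, p_x) ≈ -119.78°.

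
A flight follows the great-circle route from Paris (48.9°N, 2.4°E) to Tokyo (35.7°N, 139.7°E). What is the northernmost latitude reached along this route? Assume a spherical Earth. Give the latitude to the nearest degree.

The great circle lies in the plane with unit normal n̂ = (p₁ × p₂)/|p₁ × p₂|.
Here n̂_z ≈ +0.362; the vertex latitude is φ_max = arccos|n̂_z| ≈ 68.7°.
Check via Clairaut: cos φ_max = |cos φ₁| · sin C = cos(48.9°)·sin(33.5°) ≈ 0.362, again giving ≈ 68.7°.

≈ 69°N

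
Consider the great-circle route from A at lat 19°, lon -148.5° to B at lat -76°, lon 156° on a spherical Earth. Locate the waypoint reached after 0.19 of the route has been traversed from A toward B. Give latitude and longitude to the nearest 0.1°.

From cos δ = sin φ₁ sin φ₂ + cos φ₁ cos φ₂ cos Δλ, the central angle is δ ≈ 1.758 rad (100.7°).
Interpolate at f = 0.19 with slerp weights a = sin((1−f)δ)/sin δ ≈ 1.007, b = sin(fδ)/sin δ ≈ 0.334.
p = a·p₁ + b·p₂ ≈ (-0.886, -0.465, 0.004); φ = arcsin(p_z) ≈ 0.23°, λ = atan2(p_y, p_x) ≈ -152.32°.

≈ lat 0.2°, lon -152.3°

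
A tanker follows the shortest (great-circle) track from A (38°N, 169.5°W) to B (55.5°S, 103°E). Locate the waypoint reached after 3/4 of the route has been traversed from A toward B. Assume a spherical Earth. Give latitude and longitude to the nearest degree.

From cos δ = sin φ₁ sin φ₂ + cos φ₁ cos φ₂ cos Δλ, the central angle is δ ≈ 2.080 rad (119.2°).
Interpolate at f = 3/4 with slerp weights a = sin((1−f)δ)/sin δ ≈ 0.569, b = sin(fδ)/sin δ ≈ 1.146.
p = a·p₁ + b·p₂ ≈ (-0.587, 0.550, -0.594); φ = arcsin(p_z) ≈ -36.41°, λ = atan2(p_y, p_x) ≈ 136.85°.

≈ (36°S, 137°E)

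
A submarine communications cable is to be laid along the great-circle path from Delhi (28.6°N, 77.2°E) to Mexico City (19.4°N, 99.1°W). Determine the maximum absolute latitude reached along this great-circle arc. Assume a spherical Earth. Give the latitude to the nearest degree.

≈ 86°N

The great circle lies in the plane with unit normal n̂ = (p₁ × p₂)/|p₁ × p₂|.
Here n̂_z ≈ -0.072; the vertex latitude is φ_max = arccos|n̂_z| ≈ 85.9°.
Check via Clairaut: cos φ_max = |cos φ₁| · sin C = cos(28.6°)·sin(4.7°) ≈ 0.072, again giving ≈ 85.9°.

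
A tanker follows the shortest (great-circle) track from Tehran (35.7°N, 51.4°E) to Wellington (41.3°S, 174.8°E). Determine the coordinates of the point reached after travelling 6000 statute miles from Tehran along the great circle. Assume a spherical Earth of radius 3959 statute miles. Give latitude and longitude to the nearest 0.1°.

Write both endpoints as unit vectors p₁, p₂ with components (cos φ cos λ, cos φ sin λ, sin φ).
The central angle between the endpoints is δ = arccos(p₁·p₂) ≈ 2.376 rad (136.1°). The total great-circle distance is δ·R ≈ 2.376 × 3959 ≈ 9407 mi, so the target fraction is f = 6000/9407 ≈ 0.638.
Interpolate at f ≈ 0.638 with slerp weights a = sin((1−f)δ)/sin δ ≈ 1.094, b = sin(fδ)/sin δ ≈ 1.441.
p = a·p₁ + b·p₂ ≈ (-0.524, 0.792, -0.313); φ = arcsin(p_z) ≈ -18.21°, λ = atan2(p_y, p_x) ≈ 123.46°.

≈ 18.2°S, 123.5°E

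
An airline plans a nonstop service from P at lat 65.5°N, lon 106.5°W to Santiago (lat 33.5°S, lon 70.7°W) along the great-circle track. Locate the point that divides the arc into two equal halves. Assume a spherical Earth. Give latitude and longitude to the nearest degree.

≈ lat 17°N, lon 82°W

Convert each endpoint to a unit vector on the sphere (x = cos φ cos λ, y = cos φ sin λ, z = sin φ).
The central angle between the endpoints is δ = arccos(p₁·p₂) ≈ 1.794 rad (102.8°).
Interpolate at f = 1/2 with slerp weights a = sin((1−f)δ)/sin δ ≈ 0.802, b = sin(fδ)/sin δ ≈ 0.802.
p = a·p₁ + b·p₂ ≈ (0.127, -0.950, 0.287); φ = arcsin(p_z) ≈ 16.68°, λ = atan2(p_y, p_x) ≈ -82.41°.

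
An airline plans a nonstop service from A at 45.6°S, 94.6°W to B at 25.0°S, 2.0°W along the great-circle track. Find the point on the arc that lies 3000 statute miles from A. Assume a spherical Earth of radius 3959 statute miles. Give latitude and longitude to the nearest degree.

Write both endpoints as unit vectors p₁, p₂ with components (cos φ cos λ, cos φ sin λ, sin φ).
The central angle between the endpoints is δ = arccos(p₁·p₂) ≈ 1.294 rad (74.1°). The total great-circle distance is δ·R ≈ 1.294 × 3959 ≈ 5123 mi, so the target fraction is f = 3000/5123 ≈ 0.586.
Interpolate at f ≈ 0.586 with slerp weights a = sin((1−f)δ)/sin δ ≈ 0.531, b = sin(fδ)/sin δ ≈ 0.714.
p = a·p₁ + b·p₂ ≈ (0.617, -0.393, -0.681); φ = arcsin(p_z) ≈ -42.96°, λ = atan2(p_y, p_x) ≈ -32.48°.

≈ 43°S, 32°W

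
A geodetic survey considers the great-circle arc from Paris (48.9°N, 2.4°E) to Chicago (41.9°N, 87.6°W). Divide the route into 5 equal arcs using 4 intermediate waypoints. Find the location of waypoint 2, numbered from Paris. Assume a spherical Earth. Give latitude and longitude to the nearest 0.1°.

≈ 55.5°N, 35.7°W

Convert each endpoint to a unit vector on the sphere (x = cos φ cos λ, y = cos φ sin λ, z = sin φ).
The central angle between the endpoints is δ = arccos(p₁·p₂) ≈ 1.043 rad (59.8°).
Interpolate at f = 2/5 with slerp weights a = sin((1−f)δ)/sin δ ≈ 0.678, b = sin(fδ)/sin δ ≈ 0.469.
p = a·p₁ + b·p₂ ≈ (0.460, -0.330, 0.824); φ = arcsin(p_z) ≈ 55.51°, λ = atan2(p_y, p_x) ≈ -35.67°.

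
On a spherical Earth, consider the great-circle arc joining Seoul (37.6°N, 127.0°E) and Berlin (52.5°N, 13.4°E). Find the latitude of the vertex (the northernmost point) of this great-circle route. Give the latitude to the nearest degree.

The great circle lies in the plane with unit normal n̂ = (p₁ × p₂)/|p₁ × p₂|.
Here n̂_z ≈ -0.462; the vertex latitude is φ_max = arccos|n̂_z| ≈ 62.5°.
Check via Clairaut: cos φ_max = |cos φ₁| · sin C = cos(37.6°)·sin(35.7°) ≈ 0.462, again giving ≈ 62.5°.

≈ 62°N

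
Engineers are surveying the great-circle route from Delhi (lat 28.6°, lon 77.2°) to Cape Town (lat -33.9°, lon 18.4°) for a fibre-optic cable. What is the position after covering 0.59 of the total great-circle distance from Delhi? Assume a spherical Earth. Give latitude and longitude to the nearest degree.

From cos δ = sin φ₁ sin φ₂ + cos φ₁ cos φ₂ cos Δλ, the central angle is δ ≈ 1.460 rad (83.7°).
Interpolate at f = 0.59 with slerp weights a = sin((1−f)δ)/sin δ ≈ 0.567, b = sin(fδ)/sin δ ≈ 0.763.
p = a·p₁ + b·p₂ ≈ (0.712, 0.685, -0.154); φ = arcsin(p_z) ≈ -8.88°, λ = atan2(p_y, p_x) ≈ 43.93°.

≈ lat -9°, lon 44°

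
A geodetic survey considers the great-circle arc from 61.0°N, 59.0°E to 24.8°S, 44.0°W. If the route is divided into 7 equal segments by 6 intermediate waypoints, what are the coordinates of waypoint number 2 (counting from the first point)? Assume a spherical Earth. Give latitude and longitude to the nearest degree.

≈ 46°N, 6°E

From cos δ = sin φ₁ sin φ₂ + cos φ₁ cos φ₂ cos Δλ, the central angle is δ ≈ 2.055 rad (117.8°).
Interpolate at f = 2/7 with slerp weights a = sin((1−f)δ)/sin δ ≈ 1.124, b = sin(fδ)/sin δ ≈ 0.626.
p = a·p₁ + b·p₂ ≈ (0.690, 0.072, 0.721); φ = arcsin(p_z) ≈ 46.10°, λ = atan2(p_y, p_x) ≈ 5.99°.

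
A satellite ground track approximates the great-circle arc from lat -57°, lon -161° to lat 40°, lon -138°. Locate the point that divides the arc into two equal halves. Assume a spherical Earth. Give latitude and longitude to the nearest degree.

The haversine formula gives a central angle δ ≈ 1.726 rad (98.9°) between the endpoints.
Interpolate at f = 1/2 with slerp weights a = sin((1−f)δ)/sin δ ≈ 0.769, b = sin(fδ)/sin δ ≈ 0.769.
p = a·p₁ + b·p₂ ≈ (-0.834, -0.531, -0.151); φ = arcsin(p_z) ≈ -8.67°, λ = atan2(p_y, p_x) ≈ -147.53°.

≈ lat -9°, lon -148°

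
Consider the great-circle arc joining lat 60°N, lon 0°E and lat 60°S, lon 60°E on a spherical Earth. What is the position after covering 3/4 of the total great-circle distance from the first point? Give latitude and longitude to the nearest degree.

The haversine formula gives a central angle δ ≈ 2.246 rad (128.7°) between the endpoints.
Interpolate at f = 3/4 with slerp weights a = sin((1−f)δ)/sin δ ≈ 0.682, b = sin(fδ)/sin δ ≈ 1.273.
p = a·p₁ + b·p₂ ≈ (0.659, 0.551, -0.512); φ = arcsin(p_z) ≈ -30.77°, λ = atan2(p_y, p_x) ≈ 39.90°.

≈ lat 31°S, lon 40°E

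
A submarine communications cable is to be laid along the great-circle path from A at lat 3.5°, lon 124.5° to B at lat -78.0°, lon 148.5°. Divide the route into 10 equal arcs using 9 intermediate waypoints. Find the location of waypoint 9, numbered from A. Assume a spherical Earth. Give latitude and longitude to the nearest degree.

≈ lat -70°, lon 139°

Convert each endpoint to a unit vector on the sphere (x = cos φ cos λ, y = cos φ sin λ, z = sin φ).
The central angle between the endpoints is δ = arccos(p₁·p₂) ≈ 1.441 rad (82.5°).
Interpolate at f = 9/10 with slerp weights a = sin((1−f)δ)/sin δ ≈ 0.145, b = sin(fδ)/sin δ ≈ 0.971.
p = a·p₁ + b·p₂ ≈ (-0.254, 0.225, -0.941); φ = arcsin(p_z) ≈ -70.18°, λ = atan2(p_y, p_x) ≈ 138.52°.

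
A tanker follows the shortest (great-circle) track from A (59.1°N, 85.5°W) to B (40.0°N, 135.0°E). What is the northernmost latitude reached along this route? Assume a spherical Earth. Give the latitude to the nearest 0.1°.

The great circle lies in the plane with unit normal n̂ = (p₁ × p₂)/|p₁ × p₂|.
Here n̂_z ≈ -0.264; the vertex latitude is φ_max = arccos|n̂_z| ≈ 74.7°.

≈ 74.7°N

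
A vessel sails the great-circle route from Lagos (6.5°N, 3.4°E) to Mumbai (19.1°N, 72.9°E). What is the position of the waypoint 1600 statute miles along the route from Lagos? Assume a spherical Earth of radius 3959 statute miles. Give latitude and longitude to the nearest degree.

≈ (13°N, 26°E)

The haversine formula gives a central angle δ ≈ 1.196 rad (68.5°) between the endpoints. The total great-circle distance is δ·R ≈ 1.196 × 3959 ≈ 4736 mi, so the target fraction is f = 1600/4736 ≈ 0.338.
Interpolate at f ≈ 0.338 with slerp weights a = sin((1−f)δ)/sin δ ≈ 0.765, b = sin(fδ)/sin δ ≈ 0.423.
p = a·p₁ + b·p₂ ≈ (0.876, 0.427, 0.225); φ = arcsin(p_z) ≈ 12.99°, λ = atan2(p_y, p_x) ≈ 25.97°.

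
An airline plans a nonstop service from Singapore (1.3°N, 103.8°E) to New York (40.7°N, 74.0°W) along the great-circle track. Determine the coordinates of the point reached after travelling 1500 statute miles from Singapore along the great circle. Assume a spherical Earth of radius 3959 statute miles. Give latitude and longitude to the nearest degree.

≈ 23°N, 103°E

Write both endpoints as unit vectors p₁, p₂ with components (cos φ cos λ, cos φ sin λ, sin φ).
The central angle between the endpoints is δ = arccos(p₁·p₂) ≈ 2.408 rad (138.0°). The total great-circle distance is δ·R ≈ 2.408 × 3959 ≈ 9532 mi, so the target fraction is f = 1500/9532 ≈ 0.157.
Interpolate at f ≈ 0.157 with slerp weights a = sin((1−f)δ)/sin δ ≈ 1.339, b = sin(fδ)/sin δ ≈ 0.552.
p = a·p₁ + b·p₂ ≈ (-0.204, 0.898, 0.391); φ = arcsin(p_z) ≈ 22.99°, λ = atan2(p_y, p_x) ≈ 102.80°.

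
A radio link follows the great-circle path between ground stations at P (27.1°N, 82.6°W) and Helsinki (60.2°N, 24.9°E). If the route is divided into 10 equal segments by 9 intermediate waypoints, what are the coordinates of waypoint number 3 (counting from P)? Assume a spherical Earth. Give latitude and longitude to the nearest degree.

Write both endpoints as unit vectors p₁, p₂ with components (cos φ cos λ, cos φ sin λ, sin φ).
The central angle between the endpoints is δ = arccos(p₁·p₂) ≈ 1.305 rad (74.8°).
Interpolate at f = 3/10 with slerp weights a = sin((1−f)δ)/sin δ ≈ 0.821, b = sin(fδ)/sin δ ≈ 0.396.
p = a·p₁ + b·p₂ ≈ (0.272, -0.642, 0.717); φ = arcsin(p_z) ≈ 45.81°, λ = atan2(p_y, p_x) ≈ -67.00°.

≈ (46°N, 67°W)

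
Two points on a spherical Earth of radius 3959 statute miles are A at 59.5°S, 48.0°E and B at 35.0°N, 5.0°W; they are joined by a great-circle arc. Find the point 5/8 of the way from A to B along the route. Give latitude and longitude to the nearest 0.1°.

≈ 1.3°S, 10.3°E

Write both endpoints as unit vectors p₁, p₂ with components (cos φ cos λ, cos φ sin λ, sin φ).
The central angle between the endpoints is δ = arccos(p₁·p₂) ≈ 1.817 rad (104.1°).
Interpolate at f = 5/8 with slerp weights a = sin((1−f)δ)/sin δ ≈ 0.650, b = sin(fδ)/sin δ ≈ 0.935.
p = a·p₁ + b·p₂ ≈ (0.984, 0.178, -0.023); φ = arcsin(p_z) ≈ -1.34°, λ = atan2(p_y, p_x) ≈ 10.27°.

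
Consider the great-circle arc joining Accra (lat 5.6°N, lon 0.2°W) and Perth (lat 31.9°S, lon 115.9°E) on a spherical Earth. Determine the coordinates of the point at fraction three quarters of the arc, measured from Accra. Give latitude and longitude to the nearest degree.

≈ lat 32°S, lon 82°E

Write both endpoints as unit vectors p₁, p₂ with components (cos φ cos λ, cos φ sin λ, sin φ).
The central angle between the endpoints is δ = arccos(p₁·p₂) ≈ 2.008 rad (115.0°).
Interpolate at f = 3/4 with slerp weights a = sin((1−f)δ)/sin δ ≈ 0.531, b = sin(fδ)/sin δ ≈ 1.101.
p = a·p₁ + b·p₂ ≈ (0.120, 0.839, -0.530); φ = arcsin(p_z) ≈ -32.02°, λ = atan2(p_y, p_x) ≈ 81.86°.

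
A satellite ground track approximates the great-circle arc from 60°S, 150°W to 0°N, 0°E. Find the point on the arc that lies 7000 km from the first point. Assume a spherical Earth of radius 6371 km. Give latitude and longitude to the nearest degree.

Write both endpoints as unit vectors p₁, p₂ with components (cos φ cos λ, cos φ sin λ, sin φ).
The central angle between the endpoints is δ = arccos(p₁·p₂) ≈ 2.019 rad (115.7°). The total great-circle distance is δ·R ≈ 2.019 × 6371 ≈ 12861 km, so the target fraction is f = 7000/12861 ≈ 0.544.
Interpolate at f ≈ 0.544 with slerp weights a = sin((1−f)δ)/sin δ ≈ 0.883, b = sin(fδ)/sin δ ≈ 0.988.
p = a·p₁ + b·p₂ ≈ (0.606, -0.221, -0.764); φ = arcsin(p_z) ≈ -49.85°, λ = atan2(p_y, p_x) ≈ -20.01°.

≈ 50°S, 20°W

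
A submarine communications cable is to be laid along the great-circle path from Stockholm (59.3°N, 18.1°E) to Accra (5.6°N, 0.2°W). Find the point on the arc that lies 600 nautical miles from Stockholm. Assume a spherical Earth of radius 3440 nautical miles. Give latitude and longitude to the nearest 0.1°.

≈ (49.9°N, 12.2°E)

Write both endpoints as unit vectors p₁, p₂ with components (cos φ cos λ, cos φ sin λ, sin φ).
The central angle between the endpoints is δ = arccos(p₁·p₂) ≈ 0.969 rad (55.5°). The total great-circle distance is δ·R ≈ 0.969 × 3440 ≈ 3333 nmi, so the target fraction is f = 600/3333 ≈ 0.180.
Interpolate at f ≈ 0.180 with slerp weights a = sin((1−f)δ)/sin δ ≈ 0.866, b = sin(fδ)/sin δ ≈ 0.211.
p = a·p₁ + b·p₂ ≈ (0.630, 0.137, 0.765); φ = arcsin(p_z) ≈ 49.89°, λ = atan2(p_y, p_x) ≈ 12.24°.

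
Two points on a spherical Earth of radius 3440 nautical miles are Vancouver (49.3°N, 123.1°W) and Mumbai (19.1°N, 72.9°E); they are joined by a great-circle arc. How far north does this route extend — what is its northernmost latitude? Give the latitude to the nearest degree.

The great circle lies in the plane with unit normal n̂ = (p₁ × p₂)/|p₁ × p₂|.
Here n̂_z ≈ -0.181; the vertex latitude is φ_max = arccos|n̂_z| ≈ 79.6°.
Check via Clairaut: cos φ_max = |cos φ₁| · sin C = cos(49.3°)·sin(16.1°) ≈ 0.181, again giving ≈ 79.6°.

≈ 80°N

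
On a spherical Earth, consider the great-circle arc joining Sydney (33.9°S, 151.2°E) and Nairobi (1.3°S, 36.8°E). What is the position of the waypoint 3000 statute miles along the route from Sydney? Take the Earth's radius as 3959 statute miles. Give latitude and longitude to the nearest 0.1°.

From cos δ = sin φ₁ sin φ₂ + cos φ₁ cos φ₂ cos Δλ, the central angle is δ ≈ 1.907 rad (109.3°). The total great-circle distance is δ·R ≈ 1.907 × 3959 ≈ 7551 mi, so the target fraction is f = 3000/7551 ≈ 0.397.
Interpolate at f ≈ 0.397 with slerp weights a = sin((1−f)δ)/sin δ ≈ 0.967, b = sin(fδ)/sin δ ≈ 0.728.
p = a·p₁ + b·p₂ ≈ (-0.120, 0.823, -0.556); φ = arcsin(p_z) ≈ -33.76°, λ = atan2(p_y, p_x) ≈ 98.32°.

≈ 33.8°S, 98.3°E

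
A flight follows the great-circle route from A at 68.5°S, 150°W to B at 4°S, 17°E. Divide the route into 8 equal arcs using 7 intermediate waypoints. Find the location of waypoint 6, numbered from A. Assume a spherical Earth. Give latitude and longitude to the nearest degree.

The haversine formula gives a central angle δ ≈ 1.866 rad (106.9°) between the endpoints.
Interpolate at f = 6/8 with slerp weights a = sin((1−f)δ)/sin δ ≈ 0.470, b = sin(fδ)/sin δ ≈ 1.030.
p = a·p₁ + b·p₂ ≈ (0.833, 0.214, -0.509); φ = arcsin(p_z) ≈ -30.62°, λ = atan2(p_y, p_x) ≈ 14.42°.

≈ 31°S, 14°E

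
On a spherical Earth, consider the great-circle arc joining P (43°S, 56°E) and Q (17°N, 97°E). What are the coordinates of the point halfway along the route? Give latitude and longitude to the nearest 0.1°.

≈ (13.8°S, 79.4°E)

From cos δ = sin φ₁ sin φ₂ + cos φ₁ cos φ₂ cos Δλ, the central angle is δ ≈ 1.236 rad (70.8°).
Interpolate at f = 1/2 with slerp weights a = sin((1−f)δ)/sin δ ≈ 0.613, b = sin(fδ)/sin δ ≈ 0.613.
p = a·p₁ + b·p₂ ≈ (0.179, 0.954, -0.239); φ = arcsin(p_z) ≈ -13.83°, λ = atan2(p_y, p_x) ≈ 79.35°.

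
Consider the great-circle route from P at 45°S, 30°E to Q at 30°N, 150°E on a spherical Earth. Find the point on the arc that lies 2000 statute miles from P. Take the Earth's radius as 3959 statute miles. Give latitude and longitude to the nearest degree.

The haversine formula gives a central angle δ ≈ 2.291 rad (131.3°) between the endpoints. The total great-circle distance is δ·R ≈ 2.291 × 3959 ≈ 9071 mi, so the target fraction is f = 2000/9071 ≈ 0.220.
Interpolate at f ≈ 0.220 with slerp weights a = sin((1−f)δ)/sin δ ≈ 1.300, b = sin(fδ)/sin δ ≈ 0.644.
p = a·p₁ + b·p₂ ≈ (0.313, 0.738, -0.597); φ = arcsin(p_z) ≈ -36.67°, λ = atan2(p_y, p_x) ≈ 67.03°.

≈ 37°S, 67°E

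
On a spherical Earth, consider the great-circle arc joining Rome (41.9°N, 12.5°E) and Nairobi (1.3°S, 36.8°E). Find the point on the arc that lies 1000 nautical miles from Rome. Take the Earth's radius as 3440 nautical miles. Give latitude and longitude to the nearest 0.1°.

≈ 27.5°N, 22.7°E

From cos δ = sin φ₁ sin φ₂ + cos φ₁ cos φ₂ cos Δλ, the central angle is δ ≈ 0.846 rad (48.5°). The total great-circle distance is δ·R ≈ 0.846 × 3440 ≈ 2910 nmi, so the target fraction is f = 1000/2910 ≈ 0.344.
Interpolate at f ≈ 0.344 with slerp weights a = sin((1−f)δ)/sin δ ≈ 0.704, b = sin(fδ)/sin δ ≈ 0.383.
p = a·p₁ + b·p₂ ≈ (0.818, 0.343, 0.462); φ = arcsin(p_z) ≈ 27.49°, λ = atan2(p_y, p_x) ≈ 22.73°.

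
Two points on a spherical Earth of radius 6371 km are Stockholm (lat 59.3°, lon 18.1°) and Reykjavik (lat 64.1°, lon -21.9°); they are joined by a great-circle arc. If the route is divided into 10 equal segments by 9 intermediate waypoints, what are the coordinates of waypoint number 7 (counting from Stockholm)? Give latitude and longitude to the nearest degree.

≈ lat 64°, lon -9°

From cos δ = sin φ₁ sin φ₂ + cos φ₁ cos φ₂ cos Δλ, the central angle is δ ≈ 0.335 rad (19.2°).
Interpolate at f = 7/10 with slerp weights a = sin((1−f)δ)/sin δ ≈ 0.305, b = sin(fδ)/sin δ ≈ 0.707.
p = a·p₁ + b·p₂ ≈ (0.435, -0.067, 0.898); φ = arcsin(p_z) ≈ 63.92°, λ = atan2(p_y, p_x) ≈ -8.73°.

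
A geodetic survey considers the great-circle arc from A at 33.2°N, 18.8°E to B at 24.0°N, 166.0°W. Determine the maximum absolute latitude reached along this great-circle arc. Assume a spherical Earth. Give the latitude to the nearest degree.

The great circle lies in the plane with unit normal n̂ = (p₁ × p₂)/|p₁ × p₂|.
Here n̂_z ≈ +0.076; the vertex latitude is φ_max = arccos|n̂_z| ≈ 85.6°.
Check via Clairaut: cos φ_max = |cos φ₁| · sin C = cos(33.2°)·sin(5.2°) ≈ 0.076, again giving ≈ 85.6°.

≈ 86°N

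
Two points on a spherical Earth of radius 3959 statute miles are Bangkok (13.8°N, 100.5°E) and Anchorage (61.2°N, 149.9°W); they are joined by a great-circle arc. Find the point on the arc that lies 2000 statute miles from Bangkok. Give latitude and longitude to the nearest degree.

≈ 39°N, 117°E

Write both endpoints as unit vectors p₁, p₂ with components (cos φ cos λ, cos φ sin λ, sin φ).
The central angle between the endpoints is δ = arccos(p₁·p₂) ≈ 1.519 rad (87.0°). The total great-circle distance is δ·R ≈ 1.519 × 3959 ≈ 6012 mi, so the target fraction is f = 2000/6012 ≈ 0.333.
Interpolate at f ≈ 0.333 with slerp weights a = sin((1−f)δ)/sin δ ≈ 0.850, b = sin(fδ)/sin δ ≈ 0.485.
p = a·p₁ + b·p₂ ≈ (-0.352, 0.694, 0.627); φ = arcsin(p_z) ≈ 38.86°, λ = atan2(p_y, p_x) ≈ 116.91°.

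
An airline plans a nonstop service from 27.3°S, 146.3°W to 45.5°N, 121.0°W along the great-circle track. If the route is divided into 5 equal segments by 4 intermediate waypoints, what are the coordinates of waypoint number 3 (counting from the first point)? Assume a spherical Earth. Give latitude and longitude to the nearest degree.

Write both endpoints as unit vectors p₁, p₂ with components (cos φ cos λ, cos φ sin λ, sin φ).
The central angle between the endpoints is δ = arccos(p₁·p₂) ≈ 1.333 rad (76.4°).
Interpolate at f = 3/5 with slerp weights a = sin((1−f)δ)/sin δ ≈ 0.523, b = sin(fδ)/sin δ ≈ 0.738.
p = a·p₁ + b·p₂ ≈ (-0.653, -0.701, 0.286); φ = arcsin(p_z) ≈ 16.65°, λ = atan2(p_y, p_x) ≈ -132.96°.

≈ 17°N, 133°W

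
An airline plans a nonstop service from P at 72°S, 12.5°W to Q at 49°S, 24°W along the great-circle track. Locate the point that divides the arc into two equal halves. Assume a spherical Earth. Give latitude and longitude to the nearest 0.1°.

From cos δ = sin φ₁ sin φ₂ + cos φ₁ cos φ₂ cos Δλ, the central angle is δ ≈ 0.412 rad (23.6°).
Interpolate at f = 1/2 with slerp weights a = sin((1−f)δ)/sin δ ≈ 0.511, b = sin(fδ)/sin δ ≈ 0.511.
p = a·p₁ + b·p₂ ≈ (0.460, -0.170, -0.871); φ = arcsin(p_z) ≈ -60.61°, λ = atan2(p_y, p_x) ≈ -20.32°.

≈ 60.6°S, 20.3°W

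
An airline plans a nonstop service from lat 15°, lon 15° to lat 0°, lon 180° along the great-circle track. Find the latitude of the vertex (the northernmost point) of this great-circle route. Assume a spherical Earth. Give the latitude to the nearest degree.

≈ 46°

The great circle lies in the plane with unit normal n̂ = (p₁ × p₂)/|p₁ × p₂|.
Here n̂_z ≈ +0.695; the vertex latitude is φ_max = arccos|n̂_z| ≈ 46.0°.
Check via Clairaut: cos φ_max = |cos φ₁| · sin C = cos(15.0°)·sin(46.0°) ≈ 0.695, again giving ≈ 46.0°.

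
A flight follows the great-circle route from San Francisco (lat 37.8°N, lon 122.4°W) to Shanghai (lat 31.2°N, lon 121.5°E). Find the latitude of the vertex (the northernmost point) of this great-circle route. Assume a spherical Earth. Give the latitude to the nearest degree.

≈ 53°N

The great circle lies in the plane with unit normal n̂ = (p₁ × p₂)/|p₁ × p₂|.
Here n̂_z ≈ -0.607; the vertex latitude is φ_max = arccos|n̂_z| ≈ 52.6°.
Check via Clairaut: cos φ_max = |cos φ₁| · sin C = cos(37.8°)·sin(50.2°) ≈ 0.607, again giving ≈ 52.6°.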